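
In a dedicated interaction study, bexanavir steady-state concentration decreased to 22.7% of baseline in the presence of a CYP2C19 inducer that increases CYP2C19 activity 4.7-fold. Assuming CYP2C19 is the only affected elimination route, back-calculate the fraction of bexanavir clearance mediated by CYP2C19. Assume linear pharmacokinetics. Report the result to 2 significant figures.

CL'/CL = 1 / 0.227 = 4.405
4.7·fm + (1 − fm) = 4.405
fm = (4.405 − 1) / (4.7 − 1) = 0.92

0.92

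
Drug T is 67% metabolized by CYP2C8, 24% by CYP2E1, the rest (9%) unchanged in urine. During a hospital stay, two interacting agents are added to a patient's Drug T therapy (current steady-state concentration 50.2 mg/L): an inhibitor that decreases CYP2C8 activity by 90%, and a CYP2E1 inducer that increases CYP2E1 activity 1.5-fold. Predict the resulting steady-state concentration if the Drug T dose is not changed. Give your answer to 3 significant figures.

CYP2C8: 0.67 × 0.1 = 0.067
CYP2E1: 0.24 × 1.5 = 0.36
Other: 0.09 (unchanged)
Relative clearance = 0.067 + 0.36 + 0.09 = 0.517.
New steady-state concentration = 50.2 / 0.517 = 97.1 mg/L (concentration scales inversely with clearance).

97.1 mg/L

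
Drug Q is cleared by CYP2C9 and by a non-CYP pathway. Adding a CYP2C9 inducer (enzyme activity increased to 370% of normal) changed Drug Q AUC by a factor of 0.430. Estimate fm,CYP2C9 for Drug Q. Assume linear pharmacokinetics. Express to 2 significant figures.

0.49

Write x for the fraction cleared via CYP2C9. The observed AUC change means clearance rose to 1/0.430 = 2.326 of baseline.
Only the CYP2C9 route changed, so 2.326 = x·3.7 + (1 − x), giving x = 0.49.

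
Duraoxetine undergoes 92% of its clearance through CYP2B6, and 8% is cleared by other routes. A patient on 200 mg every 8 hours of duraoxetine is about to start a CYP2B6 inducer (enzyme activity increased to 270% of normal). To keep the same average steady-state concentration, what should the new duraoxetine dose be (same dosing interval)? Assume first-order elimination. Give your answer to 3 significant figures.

CYP2B6: 0.92 × 2.7 = 2.484
Other: 0.08 (unchanged)
CL_new/CL_old = 2.484 + 0.08 = 2.564.
To maintain the same steady-state level, dose must scale with clearance: new dose = 200 × 2.564 = 513 mg.

513 mg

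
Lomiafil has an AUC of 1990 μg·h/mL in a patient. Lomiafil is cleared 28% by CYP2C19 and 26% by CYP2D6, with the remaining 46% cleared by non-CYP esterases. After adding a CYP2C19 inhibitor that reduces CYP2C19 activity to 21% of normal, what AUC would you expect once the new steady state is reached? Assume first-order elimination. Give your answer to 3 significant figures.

The CYP2C19 pathway (28% of clearance) drops to 0.21× activity: 0.28 × 0.21 = 0.0588.
CYP2D6 (26%) and the residual 46% are unaffected.
CL_new/CL_old = 0.0588 + 0.26 + 0.46 = 0.7788.
New AUC = baseline ÷ relative clearance = 1990 / 0.7788 = 2.56 × 10³ μg·h/mL.

2.56 × 10³ μg·h/mL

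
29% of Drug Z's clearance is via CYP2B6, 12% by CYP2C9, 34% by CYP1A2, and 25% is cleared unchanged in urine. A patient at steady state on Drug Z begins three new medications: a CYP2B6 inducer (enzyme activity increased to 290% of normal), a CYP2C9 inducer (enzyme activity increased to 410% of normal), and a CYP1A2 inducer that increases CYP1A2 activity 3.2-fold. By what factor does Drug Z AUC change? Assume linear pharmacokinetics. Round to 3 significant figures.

0.374

The CYP2B6 pathway (29% of clearance) rises to 2.9× activity: 0.29 × 2.9 = 0.841.
The CYP2C9 pathway (12% of clearance) is boosted to 4.1× activity: 0.12 × 4.1 = 0.492.
The CYP1A2 pathway (34% of clearance) is boosted to 3.2× activity: 0.34 × 3.2 = 1.088.
The remaining 25% of clearance is unaffected.
Relative clearance = 0.841 + 0.492 + 1.088 + 0.25 = 2.671.
Because AUC varies inversely with clearance, the combined effect is 1 / 2.671 = 0.374.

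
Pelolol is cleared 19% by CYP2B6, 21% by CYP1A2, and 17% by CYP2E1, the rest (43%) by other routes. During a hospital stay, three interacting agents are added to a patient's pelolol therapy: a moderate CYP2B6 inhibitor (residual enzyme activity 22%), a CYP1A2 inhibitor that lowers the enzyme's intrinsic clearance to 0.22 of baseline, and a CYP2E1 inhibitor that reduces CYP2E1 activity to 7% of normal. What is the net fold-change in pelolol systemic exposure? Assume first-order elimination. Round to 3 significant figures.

CYP2B6: 0.19 × 0.22 = 0.0418
CYP1A2: 0.21 × 0.22 = 0.0462
CYP2E1: 0.17 × 0.07 = 0.0119
Other: 0.43 (unchanged)
New clearance relative to baseline: 0.0418 + 0.0462 + 0.0119 + 0.43 = 0.5299.
Net systemic exposure ratio = 1 / 0.5299 = 1.89.

1.89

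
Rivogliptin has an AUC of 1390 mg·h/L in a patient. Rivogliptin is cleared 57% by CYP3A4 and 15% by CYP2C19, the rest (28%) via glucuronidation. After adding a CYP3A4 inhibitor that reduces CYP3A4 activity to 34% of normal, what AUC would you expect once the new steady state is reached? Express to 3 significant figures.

CYP3A4: 0.57 × 0.34 = 0.1938
CYP2C19: 0.15 (unchanged)
Other: 0.28 (unchanged)
Relative clearance = 0.1938 + 0.15 + 0.28 = 0.6238.
AUC ∝ 1/CL, so new value = 1390 / 0.6238 = 2.23 × 10³ mg·h/L.

2.23 × 10³ mg·h/L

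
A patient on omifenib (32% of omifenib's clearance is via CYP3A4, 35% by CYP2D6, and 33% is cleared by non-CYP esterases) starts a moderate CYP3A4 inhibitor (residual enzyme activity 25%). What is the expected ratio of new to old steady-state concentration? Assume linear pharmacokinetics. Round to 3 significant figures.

The CYP3A4 pathway (32% of clearance) drops to 0.25× activity: 0.32 × 0.25 = 0.08.
CYP2D6 (35%) and the residual 33% are unaffected.
CL_new/CL_old = 0.08 + 0.35 + 0.33 = 0.76.
Steady-state concentration ratio = CL_old/CL_new = 1 / 0.76 = 1.32.

1.32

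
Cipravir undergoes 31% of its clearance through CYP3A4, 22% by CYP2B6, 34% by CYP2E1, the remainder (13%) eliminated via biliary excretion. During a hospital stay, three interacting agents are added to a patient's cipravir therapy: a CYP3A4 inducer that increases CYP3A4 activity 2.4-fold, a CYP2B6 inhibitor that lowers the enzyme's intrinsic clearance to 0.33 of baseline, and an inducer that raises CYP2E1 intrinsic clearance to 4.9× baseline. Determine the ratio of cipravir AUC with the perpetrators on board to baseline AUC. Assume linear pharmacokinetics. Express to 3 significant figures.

The CYP3A4 pathway (31% of clearance) is boosted to 2.4× activity: 0.31 × 2.4 = 0.744.
The CYP2B6 pathway (22% of clearance) drops to 0.33× activity: 0.22 × 0.33 = 0.0726.
The CYP2E1 pathway (34% of clearance) rises to 4.9× activity: 0.34 × 4.9 = 1.666.
Non-CYP routes (13%) are unchanged.
Relative clearance = 0.744 + 0.0726 + 1.666 + 0.13 = 2.6126.
Net AUC ratio = 1 / 2.6126 = 0.383.

0.383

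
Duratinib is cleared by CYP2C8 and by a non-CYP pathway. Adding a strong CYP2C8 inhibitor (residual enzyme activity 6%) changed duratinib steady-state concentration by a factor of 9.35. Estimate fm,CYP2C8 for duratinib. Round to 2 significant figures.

0.95

Call the CYP2C8 fraction fm. After the interaction, CL_new/CL_old = fm × 0.06 + (1 − fm).
Steady-state concentration ratio = 1 / (new CL fraction), so new CL fraction = 1 / 9.35 = 0.107.
fm × 0.06 + 1 − fm = 0.107  ⇒  fm × (0.06 − 1) = −0.893  ⇒  fm = 0.95.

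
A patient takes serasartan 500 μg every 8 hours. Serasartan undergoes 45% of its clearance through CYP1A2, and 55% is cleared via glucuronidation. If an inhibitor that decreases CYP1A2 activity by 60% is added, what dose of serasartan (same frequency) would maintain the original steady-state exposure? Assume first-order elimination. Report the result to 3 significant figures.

365 μg

CYP1A2: 0.45 × 0.4 = 0.18
Other: 0.55 (unchanged)
New clearance relative to baseline: 0.18 + 0.55 = 0.73.
To maintain the same steady-state level, dose must scale with clearance: new dose = 500 × 0.73 = 365 μg.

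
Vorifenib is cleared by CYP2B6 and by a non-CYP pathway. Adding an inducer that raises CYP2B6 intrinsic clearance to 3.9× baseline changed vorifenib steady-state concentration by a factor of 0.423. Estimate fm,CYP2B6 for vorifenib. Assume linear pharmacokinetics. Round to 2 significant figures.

CL'/CL = 1 / 0.423 = 2.364
3.9·fm + (1 − fm) = 2.364
fm = (2.364 − 1) / (3.9 − 1) = 0.47

0.47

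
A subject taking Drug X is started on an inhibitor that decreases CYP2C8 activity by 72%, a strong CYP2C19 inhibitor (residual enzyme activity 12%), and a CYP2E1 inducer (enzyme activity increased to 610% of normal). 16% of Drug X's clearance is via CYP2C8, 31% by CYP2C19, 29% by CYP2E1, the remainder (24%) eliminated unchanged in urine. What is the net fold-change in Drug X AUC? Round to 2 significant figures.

The CYP2C8 pathway (16% of clearance) drops to 0.28× activity: 0.16 × 0.28 = 0.0448.
The CYP2C19 pathway (31% of clearance) is reduced to 0.12× activity: 0.31 × 0.12 = 0.0372.
The CYP2E1 pathway (29% of clearance) is boosted to 6.1× activity: 0.29 × 6.1 = 1.769.
The remaining 24% of clearance is unaffected.
New clearance relative to baseline: 0.0448 + 0.0372 + 1.769 + 0.24 = 2.091.
Because AUC varies inversely with clearance, the combined effect is 1 / 2.091 = 0.48.

0.48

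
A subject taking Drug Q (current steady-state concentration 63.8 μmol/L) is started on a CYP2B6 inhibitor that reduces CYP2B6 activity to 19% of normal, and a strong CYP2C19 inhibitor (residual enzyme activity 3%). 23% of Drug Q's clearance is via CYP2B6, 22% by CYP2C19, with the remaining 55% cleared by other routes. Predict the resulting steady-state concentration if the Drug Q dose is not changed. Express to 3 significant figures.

The CYP2B6 pathway (23% of clearance) falls to 0.19× activity: 0.23 × 0.19 = 0.0437.
The CYP2C19 pathway (22% of clearance) drops to 0.03× activity: 0.22 × 0.03 = 0.0066.
Non-CYP routes (55%) are unchanged.
CL_new/CL_old = 0.0437 + 0.0066 + 0.55 = 0.6003.
Dividing the baseline by the relative clearance: 63.8 / 0.6003 = 106 μmol/L.

106 μmol/L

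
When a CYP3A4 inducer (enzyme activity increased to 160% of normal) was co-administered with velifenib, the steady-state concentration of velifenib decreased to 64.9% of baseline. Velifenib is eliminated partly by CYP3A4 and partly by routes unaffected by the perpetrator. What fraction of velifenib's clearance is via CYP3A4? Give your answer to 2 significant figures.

Write x for the fraction cleared via CYP3A4. The observed steady-state concentration change means clearance rose to 1/0.649 = 1.541 of baseline.
Only the CYP3A4 route changed, so 1.541 = x·1.6 + (1 − x), giving x = 0.90.

0.90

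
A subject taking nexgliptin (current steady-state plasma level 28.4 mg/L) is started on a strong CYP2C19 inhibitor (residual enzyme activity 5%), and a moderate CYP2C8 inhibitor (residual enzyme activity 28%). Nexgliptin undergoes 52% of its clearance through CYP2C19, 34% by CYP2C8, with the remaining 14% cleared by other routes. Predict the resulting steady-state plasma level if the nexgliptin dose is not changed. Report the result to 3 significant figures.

109 mg/L

CYP2C19: 0.52 × 0.05 = 0.026
CYP2C8: 0.34 × 0.28 = 0.0952
Other: 0.14 (unchanged)
New clearance relative to baseline: 0.026 + 0.0952 + 0.14 = 0.2612.
Steady-state plasma level ∝ 1/CL: new value = 28.4 / 0.2612 = 109 mg/L.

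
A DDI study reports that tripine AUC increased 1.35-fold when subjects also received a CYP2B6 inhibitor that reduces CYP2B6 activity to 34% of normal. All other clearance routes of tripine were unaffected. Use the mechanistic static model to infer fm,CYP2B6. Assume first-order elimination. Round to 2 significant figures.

CL'/CL = 1 / 1.35 = 0.7407
0.34·fm + (1 − fm) = 0.7407
fm = (0.7407 − 1) / (0.34 − 1) = 0.39

0.39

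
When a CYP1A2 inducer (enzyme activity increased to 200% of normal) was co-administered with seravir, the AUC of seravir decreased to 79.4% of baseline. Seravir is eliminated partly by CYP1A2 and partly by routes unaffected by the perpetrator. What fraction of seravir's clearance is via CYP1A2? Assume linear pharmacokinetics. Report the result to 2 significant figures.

Let x = fm,CYP1A2. Because AUC ∝ 1/CL, relative clearance rose to 1/0.794 = 1.259.
Setting x·2 + (1 − x) = 1.259 and solving: x = (1.259 − 1)/(2 − 1) = 0.26.

0.26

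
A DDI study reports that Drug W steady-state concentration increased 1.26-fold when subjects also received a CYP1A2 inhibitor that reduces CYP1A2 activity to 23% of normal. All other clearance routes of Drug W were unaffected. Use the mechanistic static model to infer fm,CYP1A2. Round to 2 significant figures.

Write x for the fraction cleared via CYP1A2. The observed steady-state concentration change means clearance fell to 1/1.26 = 0.7937 of baseline.
Setting x·0.23 + (1 − x) = 0.7937 and solving: x = (0.7937 − 1)/(0.23 − 1) = 0.27.

0.27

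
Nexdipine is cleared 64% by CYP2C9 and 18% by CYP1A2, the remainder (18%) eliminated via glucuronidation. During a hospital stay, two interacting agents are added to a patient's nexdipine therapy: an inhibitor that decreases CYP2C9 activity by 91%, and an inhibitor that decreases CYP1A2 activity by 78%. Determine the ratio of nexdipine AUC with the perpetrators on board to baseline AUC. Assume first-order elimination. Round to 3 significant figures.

The CYP2C9 pathway (64% of clearance) falls to 0.09× activity: 0.64 × 0.09 = 0.0576.
The CYP1A2 pathway (18% of clearance) falls to 0.22× activity: 0.18 × 0.22 = 0.0396.
Non-CYP routes (18%) are unchanged.
New clearance relative to baseline: 0.0576 + 0.0396 + 0.18 = 0.2772.
Because AUC varies inversely with clearance, the combined effect is 1 / 0.2772 = 3.61.

3.61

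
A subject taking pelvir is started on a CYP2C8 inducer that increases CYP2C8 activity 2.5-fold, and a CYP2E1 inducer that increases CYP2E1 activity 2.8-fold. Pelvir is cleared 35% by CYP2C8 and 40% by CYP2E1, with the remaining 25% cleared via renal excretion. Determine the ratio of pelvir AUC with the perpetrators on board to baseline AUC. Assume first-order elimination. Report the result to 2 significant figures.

CYP2C8: 0.35 × 2.5 = 0.875
CYP2E1: 0.4 × 2.8 = 1.12
Other: 0.25 (unchanged)
Relative clearance = 0.875 + 1.12 + 0.25 = 2.245.
Because AUC varies inversely with clearance, the combined effect is 1 / 2.245 = 0.45.

0.45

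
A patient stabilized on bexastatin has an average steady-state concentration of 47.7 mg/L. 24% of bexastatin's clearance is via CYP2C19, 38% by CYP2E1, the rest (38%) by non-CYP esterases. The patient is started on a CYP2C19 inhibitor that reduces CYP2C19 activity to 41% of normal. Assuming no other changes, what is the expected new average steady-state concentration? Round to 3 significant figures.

CYP2C19: 0.24 × 0.41 = 0.0984
CYP2E1: 0.38 (unchanged)
Other: 0.38 (unchanged)
New clearance relative to baseline: 0.0984 + 0.38 + 0.38 = 0.8584.
With dosing unchanged, average steady-state concentration scales as 1/CL: 47.7 / 0.8584 = 55.6 mg/L.

55.6 mg/L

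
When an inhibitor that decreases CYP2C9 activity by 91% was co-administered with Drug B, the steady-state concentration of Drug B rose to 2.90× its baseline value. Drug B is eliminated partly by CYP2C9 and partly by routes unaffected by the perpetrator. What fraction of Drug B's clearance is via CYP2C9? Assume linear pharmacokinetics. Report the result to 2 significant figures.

0.72

Let x = fm,CYP2C9. Because steady-state concentration ∝ 1/CL, relative clearance fell to 1/2.90 = 0.3448.
Setting x·0.09 + (1 − x) = 0.3448 and solving: x = (0.3448 − 1)/(0.09 − 1) = 0.72.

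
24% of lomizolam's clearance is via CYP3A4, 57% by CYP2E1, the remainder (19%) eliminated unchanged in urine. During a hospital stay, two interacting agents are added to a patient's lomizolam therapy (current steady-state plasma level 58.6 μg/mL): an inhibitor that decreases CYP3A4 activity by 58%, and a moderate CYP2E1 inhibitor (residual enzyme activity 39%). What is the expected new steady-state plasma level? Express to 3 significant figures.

The CYP3A4 pathway (24% of clearance) drops to 0.42× activity: 0.24 × 0.42 = 0.1008.
The CYP2E1 pathway (57% of clearance) is reduced to 0.39× activity: 0.57 × 0.39 = 0.2223.
The remaining 19% of clearance is unaffected.
Relative clearance = 0.1008 + 0.2223 + 0.19 = 0.5131.
Steady-state plasma level ∝ 1/CL: new value = 58.6 / 0.5131 = 114 μg/mL.

114 μg/mL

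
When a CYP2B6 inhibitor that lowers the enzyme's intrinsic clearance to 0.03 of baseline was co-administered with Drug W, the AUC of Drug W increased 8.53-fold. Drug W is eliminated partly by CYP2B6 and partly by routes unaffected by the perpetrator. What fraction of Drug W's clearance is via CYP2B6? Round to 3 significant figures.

0.910

CL'/CL = 1 / 8.53 = 0.1172
0.03·fm + (1 − fm) = 0.1172
fm = (0.1172 − 1) / (0.03 − 1) = 0.910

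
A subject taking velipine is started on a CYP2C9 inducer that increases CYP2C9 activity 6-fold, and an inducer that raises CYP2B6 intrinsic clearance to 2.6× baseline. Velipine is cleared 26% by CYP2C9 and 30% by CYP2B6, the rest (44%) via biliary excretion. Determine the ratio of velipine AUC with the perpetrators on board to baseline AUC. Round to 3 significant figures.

0.360

The CYP2C9 pathway (26% of clearance) rises to 6× activity: 0.26 × 6 = 1.56.
The CYP2B6 pathway (30% of clearance) is boosted to 2.6× activity: 0.3 × 2.6 = 0.78.
The remaining 44% of clearance is unaffected.
Relative clearance = 1.56 + 0.78 + 0.44 = 2.78.
Net AUC ratio = 1 / 2.78 = 0.360.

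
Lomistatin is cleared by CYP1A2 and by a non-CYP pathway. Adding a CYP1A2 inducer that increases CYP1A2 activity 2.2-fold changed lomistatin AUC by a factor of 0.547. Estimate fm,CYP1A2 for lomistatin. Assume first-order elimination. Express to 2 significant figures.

0.69

Let x = fm,CYP1A2. Because AUC ∝ 1/CL, relative clearance rose to 1/0.547 = 1.828.
Only the CYP1A2 route changed, so 1.828 = x·2.2 + (1 − x), giving x = 0.69.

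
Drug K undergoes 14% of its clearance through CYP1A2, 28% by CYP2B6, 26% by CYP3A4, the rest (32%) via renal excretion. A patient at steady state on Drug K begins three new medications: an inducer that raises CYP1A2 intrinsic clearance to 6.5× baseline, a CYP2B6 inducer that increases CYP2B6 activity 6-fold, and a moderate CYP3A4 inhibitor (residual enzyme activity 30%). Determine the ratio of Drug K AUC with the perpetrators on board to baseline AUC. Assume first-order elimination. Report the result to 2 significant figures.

The CYP1A2 pathway (14% of clearance) rises to 6.5× activity: 0.14 × 6.5 = 0.91.
The CYP2B6 pathway (28% of clearance) increases to 6× activity: 0.28 × 6 = 1.68.
The CYP3A4 pathway (26% of clearance) falls to 0.3× activity: 0.26 × 0.3 = 0.078.
Non-CYP routes (32%) are unchanged.
CL_new/CL_old = 0.91 + 1.68 + 0.078 + 0.32 = 2.988.
AUC ∝ 1/CL: fold-change = 1 / 2.988 = 0.33.

0.33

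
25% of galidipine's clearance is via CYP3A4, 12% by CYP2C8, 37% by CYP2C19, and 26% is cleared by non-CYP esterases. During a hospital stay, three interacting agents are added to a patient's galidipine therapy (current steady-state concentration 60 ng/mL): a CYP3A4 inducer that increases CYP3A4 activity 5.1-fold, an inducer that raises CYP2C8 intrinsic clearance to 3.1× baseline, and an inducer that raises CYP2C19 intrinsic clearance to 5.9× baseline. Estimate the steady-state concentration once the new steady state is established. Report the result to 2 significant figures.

15 ng/mL

CYP3A4: 0.25 × 5.1 = 1.275
CYP2C8: 0.12 × 3.1 = 0.372
CYP2C19: 0.37 × 5.9 = 2.183
Other: 0.26 (unchanged)
Relative clearance = 1.275 + 0.372 + 2.183 + 0.26 = 4.09.
Steady-state concentration ∝ 1/CL: new value = 60 / 4.09 = 15 ng/mL.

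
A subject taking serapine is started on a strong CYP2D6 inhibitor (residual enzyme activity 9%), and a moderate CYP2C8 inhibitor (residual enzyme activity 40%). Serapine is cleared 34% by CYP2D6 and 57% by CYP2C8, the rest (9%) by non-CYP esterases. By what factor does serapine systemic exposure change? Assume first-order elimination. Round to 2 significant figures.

2.9

CYP2D6: 0.34 × 0.09 = 0.0306
CYP2C8: 0.57 × 0.4 = 0.228
Other: 0.09 (unchanged)
CL_new/CL_old = 0.0306 + 0.228 + 0.09 = 0.3486.
Systemic exposure ∝ 1/CL: fold-change = 1 / 0.3486 = 2.9.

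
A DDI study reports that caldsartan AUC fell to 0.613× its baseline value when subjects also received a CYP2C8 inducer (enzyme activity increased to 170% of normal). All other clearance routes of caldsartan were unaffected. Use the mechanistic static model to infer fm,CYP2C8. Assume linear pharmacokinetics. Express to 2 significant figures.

Let x = fm,CYP2C8. Because AUC ∝ 1/CL, relative clearance rose to 1/0.613 = 1.631.
Only the CYP2C8 route changed, so 1.631 = x·1.7 + (1 − x), giving x = 0.90.

0.90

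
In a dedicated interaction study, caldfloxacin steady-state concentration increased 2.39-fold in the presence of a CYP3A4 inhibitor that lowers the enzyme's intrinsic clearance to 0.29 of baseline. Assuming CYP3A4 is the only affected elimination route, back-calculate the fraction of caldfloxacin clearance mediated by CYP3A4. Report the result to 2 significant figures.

0.82

Call the CYP3A4 fraction fm. After the interaction, CL_new/CL_old = fm × 0.29 + (1 − fm).
Steady-state concentration ratio = 1 / (new CL fraction), so new CL fraction = 1 / 2.39 = 0.4184.
fm × 0.29 + 1 − fm = 0.4184  ⇒  fm × (0.29 − 1) = −0.5816  ⇒  fm = 0.82.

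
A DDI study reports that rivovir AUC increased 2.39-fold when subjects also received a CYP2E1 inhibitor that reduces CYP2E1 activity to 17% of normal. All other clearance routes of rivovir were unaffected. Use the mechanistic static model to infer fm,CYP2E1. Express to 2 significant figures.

Let x = fm,CYP2E1. Because AUC ∝ 1/CL, relative clearance fell to 1/2.39 = 0.4184.
Only the CYP2E1 route changed, so 0.4184 = x·0.17 + (1 − x), giving x = 0.70.

0.70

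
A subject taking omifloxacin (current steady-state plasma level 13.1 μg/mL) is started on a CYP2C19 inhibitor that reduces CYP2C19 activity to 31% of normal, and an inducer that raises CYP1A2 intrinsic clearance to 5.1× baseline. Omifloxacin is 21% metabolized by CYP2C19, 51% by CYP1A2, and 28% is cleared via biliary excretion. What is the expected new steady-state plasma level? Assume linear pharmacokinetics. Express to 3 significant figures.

4.45 μg/mL

The CYP2C19 pathway (21% of clearance) falls to 0.31× activity: 0.21 × 0.31 = 0.0651.
The CYP1A2 pathway (51% of clearance) increases to 5.1× activity: 0.51 × 5.1 = 2.601.
Non-CYP routes (28%) are unchanged.
Relative clearance = 0.0651 + 2.601 + 0.28 = 2.9461.
New steady-state plasma level = 13.1 / 2.9461 = 4.45 μg/mL (concentration scales inversely with clearance).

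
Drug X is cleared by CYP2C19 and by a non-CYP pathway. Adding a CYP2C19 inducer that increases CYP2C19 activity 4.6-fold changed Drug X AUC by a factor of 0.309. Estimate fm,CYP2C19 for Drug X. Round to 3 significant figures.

CL'/CL = 1 / 0.309 = 3.236
4.6·fm + (1 − fm) = 3.236
fm = (3.236 − 1) / (4.6 − 1) = 0.621

0.621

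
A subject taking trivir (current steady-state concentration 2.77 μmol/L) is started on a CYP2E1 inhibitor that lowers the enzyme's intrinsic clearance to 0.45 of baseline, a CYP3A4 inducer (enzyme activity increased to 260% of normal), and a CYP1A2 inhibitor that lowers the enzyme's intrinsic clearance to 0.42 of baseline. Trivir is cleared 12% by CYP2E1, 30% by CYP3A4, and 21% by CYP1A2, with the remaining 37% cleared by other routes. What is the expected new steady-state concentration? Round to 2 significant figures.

The CYP2E1 pathway (12% of clearance) is reduced to 0.45× activity: 0.12 × 0.45 = 0.054.
The CYP3A4 pathway (30% of clearance) rises to 2.6× activity: 0.3 × 2.6 = 0.78.
The CYP1A2 pathway (21% of clearance) is reduced to 0.42× activity: 0.21 × 0.42 = 0.0882.
Non-CYP routes (37%) are unchanged.
New clearance relative to baseline: 0.054 + 0.78 + 0.0882 + 0.37 = 1.2922.
Steady-state concentration ∝ 1/CL: new value = 2.77 / 1.2922 = 2.1 μmol/L.

2.1 μmol/L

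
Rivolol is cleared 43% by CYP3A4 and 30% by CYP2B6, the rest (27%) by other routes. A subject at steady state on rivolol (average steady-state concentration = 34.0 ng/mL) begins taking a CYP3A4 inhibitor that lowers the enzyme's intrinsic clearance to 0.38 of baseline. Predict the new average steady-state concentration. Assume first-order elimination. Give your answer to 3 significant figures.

The CYP3A4 pathway (43% of clearance) falls to 0.38× activity: 0.43 × 0.38 = 0.1634.
CYP2B6 (30%) and the residual 27% are unaffected.
New clearance relative to baseline: 0.1634 + 0.3 + 0.27 = 0.7334.
New average steady-state concentration = baseline ÷ relative clearance = 34.0 / 0.7334 = 46.4 ng/mL.

46.4 ng/mL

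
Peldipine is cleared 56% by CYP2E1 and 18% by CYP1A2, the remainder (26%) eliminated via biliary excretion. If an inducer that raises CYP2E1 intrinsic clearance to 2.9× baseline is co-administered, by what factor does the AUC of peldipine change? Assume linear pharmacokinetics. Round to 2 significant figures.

The CYP2E1 pathway (56% of clearance) increases to 2.9× activity: 0.56 × 2.9 = 1.624.
CYP1A2 (18%) and the residual 26% are unaffected.
New clearance relative to baseline: 1.624 + 0.18 + 0.26 = 2.064.
Since AUC ∝ 1/CL, the ratio is 1 / 2.064 = 0.48.

0.48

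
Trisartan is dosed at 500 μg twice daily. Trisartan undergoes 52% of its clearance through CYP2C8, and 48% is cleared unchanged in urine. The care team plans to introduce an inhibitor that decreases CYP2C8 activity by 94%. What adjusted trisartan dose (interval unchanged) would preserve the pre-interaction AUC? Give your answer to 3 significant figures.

256 μg

CYP2C8: 0.52 × 0.06 = 0.0312
Other: 0.48 (unchanged)
Relative clearance = 0.0312 + 0.48 = 0.5112.
Css,avg = (dose rate)/CL, so holding Css fixed requires dose ∝ CL: 500 × 0.5112 = 256 μg.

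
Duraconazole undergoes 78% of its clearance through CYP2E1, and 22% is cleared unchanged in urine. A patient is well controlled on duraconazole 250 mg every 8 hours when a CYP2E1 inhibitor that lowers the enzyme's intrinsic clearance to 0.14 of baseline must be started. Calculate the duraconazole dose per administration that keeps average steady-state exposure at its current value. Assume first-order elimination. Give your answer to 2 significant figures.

CYP2E1: 0.78 × 0.14 = 0.1092
Other: 0.22 (unchanged)
New clearance relative to baseline: 0.1092 + 0.22 = 0.3292.
Exposure is unchanged when dose changes in proportion to clearance. New dose = 250 mg × 0.3292 = 82 mg.

82 mg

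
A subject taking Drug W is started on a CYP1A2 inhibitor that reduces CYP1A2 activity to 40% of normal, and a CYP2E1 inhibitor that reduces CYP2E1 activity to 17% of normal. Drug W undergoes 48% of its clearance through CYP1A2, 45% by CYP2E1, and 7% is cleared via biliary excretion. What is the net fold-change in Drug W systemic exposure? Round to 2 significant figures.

3.0

CYP1A2: 0.48 × 0.4 = 0.192
CYP2E1: 0.45 × 0.17 = 0.0765
Other: 0.07 (unchanged)
CL_new/CL_old = 0.192 + 0.0765 + 0.07 = 0.3385.
Net systemic exposure ratio = 1 / 0.3385 = 3.0.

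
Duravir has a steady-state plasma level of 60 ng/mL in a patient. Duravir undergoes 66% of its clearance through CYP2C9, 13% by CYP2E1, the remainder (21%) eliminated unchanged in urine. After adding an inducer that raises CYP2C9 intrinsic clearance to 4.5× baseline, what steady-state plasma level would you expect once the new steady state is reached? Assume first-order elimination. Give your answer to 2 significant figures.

18 ng/mL

CYP2C9: 0.66 × 4.5 = 2.97
CYP2E1: 0.13 (unchanged)
Other: 0.21 (unchanged)
Relative clearance = 2.97 + 0.13 + 0.21 = 3.31.
New steady-state plasma level = baseline ÷ relative clearance = 60 / 3.31 = 18 ng/mL.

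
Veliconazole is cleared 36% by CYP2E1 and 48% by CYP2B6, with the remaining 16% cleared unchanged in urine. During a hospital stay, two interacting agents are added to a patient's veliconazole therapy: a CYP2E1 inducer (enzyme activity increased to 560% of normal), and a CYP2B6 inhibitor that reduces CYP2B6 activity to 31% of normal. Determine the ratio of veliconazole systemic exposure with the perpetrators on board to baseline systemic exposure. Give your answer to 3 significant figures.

0.430

The CYP2E1 pathway (36% of clearance) is boosted to 5.6× activity: 0.36 × 5.6 = 2.016.
The CYP2B6 pathway (48% of clearance) is reduced to 0.31× activity: 0.48 × 0.31 = 0.1488.
Non-CYP routes (16%) are unchanged.
New clearance relative to baseline: 2.016 + 0.1488 + 0.16 = 2.3248.
Because systemic exposure varies inversely with clearance, the combined effect is 1 / 2.3248 = 0.430.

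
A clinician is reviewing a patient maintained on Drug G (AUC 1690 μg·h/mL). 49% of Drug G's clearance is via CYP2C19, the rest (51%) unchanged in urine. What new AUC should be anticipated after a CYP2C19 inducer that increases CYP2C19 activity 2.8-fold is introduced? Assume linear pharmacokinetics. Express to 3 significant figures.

The CYP2C19 pathway (49% of clearance) is boosted to 2.8× activity: 0.49 × 2.8 = 1.372.
The remaining 51% of clearance is unaffected.
CL_new/CL_old = 1.372 + 0.51 = 1.882.
With dosing unchanged, AUC scales as 1/CL: 1690 / 1.882 = 898 μg·h/mL.

898 μg·h/mL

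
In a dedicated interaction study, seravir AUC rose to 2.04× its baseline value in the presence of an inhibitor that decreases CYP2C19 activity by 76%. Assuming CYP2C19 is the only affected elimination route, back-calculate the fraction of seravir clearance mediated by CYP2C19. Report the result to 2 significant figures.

0.67

Let fm be the CYP2C19 fraction. New clearance relative to baseline = fm × 0.24 + (1 − fm).
AUC ratio = 1 / (new CL fraction), so new CL fraction = 1 / 2.04 = 0.4902.
fm × 0.24 + 1 − fm = 0.4902  ⇒  fm × (0.24 − 1) = −0.5098  ⇒  fm = 0.67.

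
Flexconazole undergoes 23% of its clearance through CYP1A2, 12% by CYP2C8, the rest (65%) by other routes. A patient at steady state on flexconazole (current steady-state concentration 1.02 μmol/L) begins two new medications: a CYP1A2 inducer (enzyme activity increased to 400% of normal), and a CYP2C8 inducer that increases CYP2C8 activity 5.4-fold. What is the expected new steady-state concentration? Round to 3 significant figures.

0.460 μmol/L

The CYP1A2 pathway (23% of clearance) increases to 4× activity: 0.23 × 4 = 0.92.
The CYP2C8 pathway (12% of clearance) increases to 5.4× activity: 0.12 × 5.4 = 0.648.
Non-CYP routes (65%) are unchanged.
New clearance relative to baseline: 0.92 + 0.648 + 0.65 = 2.218.
Dividing the baseline by the relative clearance: 1.02 / 2.218 = 0.460 μmol/L.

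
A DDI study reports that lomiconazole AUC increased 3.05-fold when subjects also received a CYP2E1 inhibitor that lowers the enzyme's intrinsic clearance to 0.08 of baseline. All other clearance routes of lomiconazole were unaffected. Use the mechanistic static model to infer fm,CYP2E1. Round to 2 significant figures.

0.73

Let fm be the CYP2E1 fraction. New clearance relative to baseline = fm × 0.08 + (1 − fm).
AUC ratio = 1 / (new CL fraction), so new CL fraction = 1 / 3.05 = 0.3279.
fm × 0.08 + 1 − fm = 0.3279  ⇒  fm × (0.08 − 1) = −0.6721  ⇒  fm = 0.73.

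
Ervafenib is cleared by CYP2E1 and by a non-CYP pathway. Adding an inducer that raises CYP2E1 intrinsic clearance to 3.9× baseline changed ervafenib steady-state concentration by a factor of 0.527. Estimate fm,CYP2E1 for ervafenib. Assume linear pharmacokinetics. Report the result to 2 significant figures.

Write x for the fraction cleared via CYP2E1. The observed steady-state concentration change means clearance rose to 1/0.527 = 1.898 of baseline.
Setting x·3.9 + (1 − x) = 1.898 and solving: x = (1.898 − 1)/(3.9 − 1) = 0.31.

0.31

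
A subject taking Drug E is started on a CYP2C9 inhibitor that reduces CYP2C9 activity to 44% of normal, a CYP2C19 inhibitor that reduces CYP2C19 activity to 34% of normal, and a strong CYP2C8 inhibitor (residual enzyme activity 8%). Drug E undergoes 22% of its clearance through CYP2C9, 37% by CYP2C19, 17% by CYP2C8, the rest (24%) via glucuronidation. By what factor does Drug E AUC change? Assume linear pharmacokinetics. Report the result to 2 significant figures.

2.1

The CYP2C9 pathway (22% of clearance) is reduced to 0.44× activity: 0.22 × 0.44 = 0.0968.
The CYP2C19 pathway (37% of clearance) falls to 0.34× activity: 0.37 × 0.34 = 0.1258.
The CYP2C8 pathway (17% of clearance) is reduced to 0.08× activity: 0.17 × 0.08 = 0.0136.
Non-CYP routes (24%) are unchanged.
CL_new/CL_old = 0.0968 + 0.1258 + 0.0136 + 0.24 = 0.4762.
AUC ∝ 1/CL: fold-change = 1 / 0.4762 = 2.1.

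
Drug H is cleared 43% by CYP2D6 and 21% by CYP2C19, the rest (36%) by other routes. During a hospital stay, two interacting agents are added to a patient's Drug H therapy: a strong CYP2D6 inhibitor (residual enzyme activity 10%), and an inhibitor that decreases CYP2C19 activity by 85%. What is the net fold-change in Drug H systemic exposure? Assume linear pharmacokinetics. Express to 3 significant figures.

CYP2D6: 0.43 × 0.1 = 0.043
CYP2C19: 0.21 × 0.15 = 0.0315
Other: 0.36 (unchanged)
CL_new/CL_old = 0.043 + 0.0315 + 0.36 = 0.4345.
Systemic exposure ∝ 1/CL: fold-change = 1 / 0.4345 = 2.30.

2.30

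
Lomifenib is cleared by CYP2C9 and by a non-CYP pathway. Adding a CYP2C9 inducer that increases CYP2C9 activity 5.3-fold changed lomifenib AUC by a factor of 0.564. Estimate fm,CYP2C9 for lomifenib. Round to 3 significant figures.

Let x = fm,CYP2C9. Because AUC ∝ 1/CL, relative clearance rose to 1/0.564 = 1.773.
Only the CYP2C9 route changed, so 1.773 = x·5.3 + (1 − x), giving x = 0.180.

0.180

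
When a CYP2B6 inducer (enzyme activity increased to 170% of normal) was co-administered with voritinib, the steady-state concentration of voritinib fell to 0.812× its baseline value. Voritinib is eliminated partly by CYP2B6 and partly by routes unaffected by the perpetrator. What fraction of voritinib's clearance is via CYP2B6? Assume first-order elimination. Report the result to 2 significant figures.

CL'/CL = 1 / 0.812 = 1.232
1.7·fm + (1 − fm) = 1.232
fm = (1.232 − 1) / (1.7 − 1) = 0.33

0.33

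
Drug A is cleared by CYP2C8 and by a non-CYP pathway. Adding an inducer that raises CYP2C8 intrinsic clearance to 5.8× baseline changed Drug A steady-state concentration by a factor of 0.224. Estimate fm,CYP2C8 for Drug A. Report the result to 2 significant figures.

Let x = fm,CYP2C8. Because steady-state concentration ∝ 1/CL, relative clearance rose to 1/0.224 = 4.464.
Setting x·5.8 + (1 − x) = 4.464 and solving: x = (4.464 − 1)/(5.8 − 1) = 0.72.

0.72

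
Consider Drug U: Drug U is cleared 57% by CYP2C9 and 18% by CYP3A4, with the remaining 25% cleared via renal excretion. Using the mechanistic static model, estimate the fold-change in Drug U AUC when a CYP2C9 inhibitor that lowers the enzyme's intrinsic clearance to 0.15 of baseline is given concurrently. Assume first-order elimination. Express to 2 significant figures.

1.9

The CYP2C9 pathway (57% of clearance) falls to 0.15× activity: 0.57 × 0.15 = 0.0855.
CYP3A4 (18%) and the residual 25% are unaffected.
CL_new/CL_old = 0.0855 + 0.18 + 0.25 = 0.5155.
AUC is inversely proportional to clearance, so the fold-change is 1 / 0.5155 = 1.9.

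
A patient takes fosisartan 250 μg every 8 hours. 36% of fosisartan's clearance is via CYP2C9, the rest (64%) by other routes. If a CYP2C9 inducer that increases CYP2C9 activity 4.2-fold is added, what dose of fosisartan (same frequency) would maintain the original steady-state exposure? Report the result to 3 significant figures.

The CYP2C9 pathway (36% of clearance) increases to 4.2× activity: 0.36 × 4.2 = 1.512.
Non-CYP routes (64%) are unchanged.
CL_new/CL_old = 1.512 + 0.64 = 2.152.
Exposure is unchanged when dose changes in proportion to clearance. New dose = 250 μg × 2.152 = 538 μg.

538 μg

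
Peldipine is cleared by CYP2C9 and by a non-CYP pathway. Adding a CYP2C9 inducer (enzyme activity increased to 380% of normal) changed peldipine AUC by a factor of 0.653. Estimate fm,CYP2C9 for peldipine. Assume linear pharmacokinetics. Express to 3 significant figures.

CL'/CL = 1 / 0.653 = 1.531
3.8·fm + (1 − fm) = 1.531
fm = (1.531 − 1) / (3.8 − 1) = 0.190

0.190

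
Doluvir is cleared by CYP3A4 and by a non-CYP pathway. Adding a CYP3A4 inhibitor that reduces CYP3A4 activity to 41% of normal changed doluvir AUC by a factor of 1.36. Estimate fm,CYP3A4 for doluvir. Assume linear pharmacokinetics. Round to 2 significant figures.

0.45

Write x for the fraction cleared via CYP3A4. The observed AUC change means clearance fell to 1/1.36 = 0.7353 of baseline.
Setting x·0.41 + (1 − x) = 0.7353 and solving: x = (0.7353 − 1)/(0.41 − 1) = 0.45.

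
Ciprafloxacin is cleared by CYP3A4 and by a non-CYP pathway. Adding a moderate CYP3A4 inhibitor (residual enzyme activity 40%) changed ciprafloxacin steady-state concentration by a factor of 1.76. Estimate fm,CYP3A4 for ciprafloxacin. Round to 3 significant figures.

0.720

Let fm be the CYP3A4 fraction. New clearance relative to baseline = fm × 0.4 + (1 − fm).
Steady-state concentration ratio = 1 / (new CL fraction), so new CL fraction = 1 / 1.76 = 0.5682.
fm × 0.4 + 1 − fm = 0.5682  ⇒  fm × (0.4 − 1) = −0.4318  ⇒  fm = 0.720.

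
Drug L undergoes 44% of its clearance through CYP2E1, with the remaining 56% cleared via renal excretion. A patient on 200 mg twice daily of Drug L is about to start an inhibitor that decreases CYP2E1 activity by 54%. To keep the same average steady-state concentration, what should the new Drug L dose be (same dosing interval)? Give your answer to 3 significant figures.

The CYP2E1 pathway (44% of clearance) drops to 0.46× activity: 0.44 × 0.46 = 0.2024.
Non-CYP routes (56%) are unchanged.
CL_new/CL_old = 0.2024 + 0.56 = 0.7624.
Exposure is unchanged when dose changes in proportion to clearance. New dose = 200 mg × 0.7624 = 152 mg.

152 mg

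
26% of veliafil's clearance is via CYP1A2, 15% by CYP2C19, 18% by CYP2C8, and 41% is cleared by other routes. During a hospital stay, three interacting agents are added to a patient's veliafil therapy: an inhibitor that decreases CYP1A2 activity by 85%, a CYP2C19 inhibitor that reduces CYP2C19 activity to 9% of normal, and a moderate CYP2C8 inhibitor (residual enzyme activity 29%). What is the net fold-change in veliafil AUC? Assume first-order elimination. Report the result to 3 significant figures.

The CYP1A2 pathway (26% of clearance) falls to 0.15× activity: 0.26 × 0.15 = 0.039.
The CYP2C19 pathway (15% of clearance) is reduced to 0.09× activity: 0.15 × 0.09 = 0.0135.
The CYP2C8 pathway (18% of clearance) drops to 0.29× activity: 0.18 × 0.29 = 0.0522.
The remaining 41% of clearance is unaffected.
Relative clearance = 0.039 + 0.0135 + 0.0522 + 0.41 = 0.5147.
AUC ∝ 1/CL: fold-change = 1 / 0.5147 = 1.94.

1.94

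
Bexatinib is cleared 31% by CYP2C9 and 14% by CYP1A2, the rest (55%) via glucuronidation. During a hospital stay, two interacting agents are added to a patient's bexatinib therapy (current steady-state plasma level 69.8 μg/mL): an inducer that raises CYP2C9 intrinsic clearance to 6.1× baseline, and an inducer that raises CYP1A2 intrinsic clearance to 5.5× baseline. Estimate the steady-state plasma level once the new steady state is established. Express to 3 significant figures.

CYP2C9: 0.31 × 6.1 = 1.891
CYP1A2: 0.14 × 5.5 = 0.77
Other: 0.55 (unchanged)
Relative clearance = 1.891 + 0.77 + 0.55 = 3.211.
New steady-state plasma level = 69.8 / 3.211 = 21.7 μg/mL (concentration scales inversely with clearance).

21.7 μg/mL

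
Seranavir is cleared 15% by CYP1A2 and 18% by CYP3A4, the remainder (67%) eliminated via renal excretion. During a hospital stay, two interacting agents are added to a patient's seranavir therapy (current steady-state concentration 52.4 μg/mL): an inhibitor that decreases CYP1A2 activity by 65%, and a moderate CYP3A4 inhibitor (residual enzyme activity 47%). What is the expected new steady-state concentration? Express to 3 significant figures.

The CYP1A2 pathway (15% of clearance) is reduced to 0.35× activity: 0.15 × 0.35 = 0.0525.
The CYP3A4 pathway (18% of clearance) is reduced to 0.47× activity: 0.18 × 0.47 = 0.0846.
Non-CYP routes (67%) are unchanged.
New clearance relative to baseline: 0.0525 + 0.0846 + 0.67 = 0.8071.
New steady-state concentration = 52.4 / 0.8071 = 64.9 μg/mL (concentration scales inversely with clearance).

64.9 μg/mL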